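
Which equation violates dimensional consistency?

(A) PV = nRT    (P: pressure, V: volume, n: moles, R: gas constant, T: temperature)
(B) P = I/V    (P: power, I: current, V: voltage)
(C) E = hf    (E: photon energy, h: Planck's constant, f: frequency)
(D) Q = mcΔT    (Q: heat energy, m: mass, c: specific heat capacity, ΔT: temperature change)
(B) P = I/V

The equation (B) P = I/V is dimensionally incorrect.

LHS (P): [L^2 M T^-3]
RHS (I/V): [I^2 L^-2 M^-1 T^3] ✗

The dimensions do not match. The other three equations balance.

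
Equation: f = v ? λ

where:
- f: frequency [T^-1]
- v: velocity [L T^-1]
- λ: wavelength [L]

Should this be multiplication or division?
division (÷): f = v ÷ λ

f [T^-1]; v [L T^-1]; λ [L].
v × λ → [L^2 T^-1] ✗
v ÷ λ → [T^-1] ✓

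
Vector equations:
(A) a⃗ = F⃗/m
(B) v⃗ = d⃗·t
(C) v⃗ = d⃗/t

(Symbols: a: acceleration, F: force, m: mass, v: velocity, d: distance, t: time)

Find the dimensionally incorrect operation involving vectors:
(B) v⃗ = d⃗·t

(A) a⃗ = F⃗/m: LHS [L T^-2], RHS [L T^-2] ✓ — force (vector) divided by mass (scalar)
(B) v⃗ = d⃗·t: LHS [L T^-1], RHS [L T] ✗ — velocity is displacement per time; should be d⃗/t
(C) v⃗ = d⃗/t: LHS [L T^-1], RHS [L T^-1] ✓ — displacement (vector) divided by time (scalar)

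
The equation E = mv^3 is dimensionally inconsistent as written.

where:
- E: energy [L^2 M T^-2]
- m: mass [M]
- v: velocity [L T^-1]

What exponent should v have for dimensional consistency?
The exponent of v should be 2: E = mv^2

The LHS E has dimensions [L^2 M T^-2]; v has dimensions [L T^-1].
As written, the RHS mv^3 (exponent 3 on v) has dimensions [L^3 M T^-3], which does not match.
With exponent 2, the RHS mv^2 has dimensions [L^2 M T^-2], matching the LHS.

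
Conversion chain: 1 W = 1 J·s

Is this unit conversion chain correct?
The chain is incorrect (it contains an error).

Incorrect: Watt is J/s, not J·s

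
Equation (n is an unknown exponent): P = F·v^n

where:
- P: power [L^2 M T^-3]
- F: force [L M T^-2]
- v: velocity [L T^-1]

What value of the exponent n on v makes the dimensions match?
n = 1

P has dimensions [L^2 M T^-3]; v has dimensions [L T^-1].
The rest of the RHS has dimensions [L M T^-2], so v^n must supply [L T^-1].
With n = 1: F·v^1 has dimensions [L^2 M T^-3], matching the LHS ✓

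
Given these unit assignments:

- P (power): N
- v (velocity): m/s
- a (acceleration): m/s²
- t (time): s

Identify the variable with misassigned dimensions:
P

The variable P (power) should have units W, not N.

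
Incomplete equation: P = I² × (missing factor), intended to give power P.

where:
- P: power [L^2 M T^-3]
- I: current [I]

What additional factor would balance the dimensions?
R (resistance), dimensions [I^-2 L^2 M T^-3]

P has dimensions [L^2 M T^-3] and I² has dimensions [I^2].
The missing factor must have dimensions [L^2 M T^-3] / [I^2] = [I^-2 L^2 M T^-3], i.e. resistance (R).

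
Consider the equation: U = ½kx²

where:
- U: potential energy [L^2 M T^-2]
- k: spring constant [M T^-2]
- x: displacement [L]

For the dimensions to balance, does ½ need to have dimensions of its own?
No

U has dimensions [L^2 M T^-2] and kx² already has dimensions [L^2 M T^-2], so the equation balances without ½ contributing any dimensions. ½ is a pure (dimensionless) number; changing or removing it would not affect dimensional consistency.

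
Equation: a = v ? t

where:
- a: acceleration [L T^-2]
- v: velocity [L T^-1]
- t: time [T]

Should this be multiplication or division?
division (÷): a = v ÷ t

a [L T^-2]; v [L T^-1]; t [T].
v × t → [L] ✗
v ÷ t → [L T^-2] ✓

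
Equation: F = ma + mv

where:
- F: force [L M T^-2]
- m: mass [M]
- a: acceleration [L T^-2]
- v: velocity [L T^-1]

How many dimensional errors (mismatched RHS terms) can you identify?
1

LHS F: [L M T^-2]
- ma: [L M T^-2] ✓
- mv: [L M T^-1] ✗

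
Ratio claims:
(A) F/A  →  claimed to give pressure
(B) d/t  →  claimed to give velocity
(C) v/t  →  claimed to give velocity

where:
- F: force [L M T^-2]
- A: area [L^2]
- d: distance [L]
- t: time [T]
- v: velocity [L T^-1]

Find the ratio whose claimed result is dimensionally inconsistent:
(C) v/t does not give velocity

(A) F/A: [L^-1 M T^-2] = pressure [L^-1 M T^-2] ✓
(B) d/t: [L T^-1] = velocity [L T^-1] ✓
(C) v/t: [L T^-2] ≠ velocity [L T^-1] ✗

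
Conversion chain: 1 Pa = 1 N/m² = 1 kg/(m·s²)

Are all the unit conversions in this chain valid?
The chain is correct (no errors).

Correct: Pascal is Newton per square meter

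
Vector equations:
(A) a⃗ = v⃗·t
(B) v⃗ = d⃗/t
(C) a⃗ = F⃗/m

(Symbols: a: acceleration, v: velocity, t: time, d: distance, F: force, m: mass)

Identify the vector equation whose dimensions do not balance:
(A) a⃗ = v⃗·t

(A) a⃗ = v⃗·t: LHS [L T^-2], RHS [L] ✗ — acceleration is velocity per time; should be v⃗/t
(B) v⃗ = d⃗/t: LHS [L T^-1], RHS [L T^-1] ✓ — displacement (vector) divided by time (scalar)
(C) a⃗ = F⃗/m: LHS [L T^-2], RHS [L T^-2] ✓ — force (vector) divided by mass (scalar)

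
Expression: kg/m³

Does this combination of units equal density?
Yes

The expression kg/m³ has dimensions [L^-3 M], which is exactly density [L^-3 M].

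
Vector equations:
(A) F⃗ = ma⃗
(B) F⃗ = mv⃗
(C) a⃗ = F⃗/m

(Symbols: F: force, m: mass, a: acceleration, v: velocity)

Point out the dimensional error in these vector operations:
(B) F⃗ = mv⃗

(A) F⃗ = ma⃗: LHS [L M T^-2], RHS [L M T^-2] ✓ — Force and acceleration are vectors, mass is a scalar
(B) F⃗ = mv⃗: LHS [L M T^-2], RHS [L M T^-1] ✗ — mass times velocity is momentum, not force; should be ma⃗
(C) a⃗ = F⃗/m: LHS [L T^-2], RHS [L T^-2] ✓ — force (vector) divided by mass (scalar)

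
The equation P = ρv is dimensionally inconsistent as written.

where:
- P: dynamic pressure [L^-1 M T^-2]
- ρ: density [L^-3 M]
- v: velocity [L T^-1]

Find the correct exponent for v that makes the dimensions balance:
The exponent of v should be 2: P = ρv^2

The LHS P has dimensions [L^-1 M T^-2]; v has dimensions [L T^-1].
As written, the RHS ρv (exponent 1 on v) has dimensions [L^-2 M T^-1], which does not match.
With exponent 2, the RHS ρv^2 has dimensions [L^-1 M T^-2], matching the LHS.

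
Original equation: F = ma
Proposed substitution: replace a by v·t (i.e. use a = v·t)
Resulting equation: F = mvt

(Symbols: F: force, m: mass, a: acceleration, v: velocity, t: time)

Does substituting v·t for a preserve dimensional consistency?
No

[a] = [L T^-2] and [v·t] = [L]. These differ, so the substitution replaces a quantity by one of different dimensions and the result F = mvt has LHS [L M T^-2] vs RHS [L M] — inconsistent.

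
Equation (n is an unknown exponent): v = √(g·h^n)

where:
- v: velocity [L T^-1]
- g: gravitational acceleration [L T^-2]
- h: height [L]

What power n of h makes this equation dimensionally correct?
n = 1

v has dimensions [L T^-1]; h has dimensions [L].
With n = 1: √(g·h^1) has dimensions [L T^-1], matching the LHS ✓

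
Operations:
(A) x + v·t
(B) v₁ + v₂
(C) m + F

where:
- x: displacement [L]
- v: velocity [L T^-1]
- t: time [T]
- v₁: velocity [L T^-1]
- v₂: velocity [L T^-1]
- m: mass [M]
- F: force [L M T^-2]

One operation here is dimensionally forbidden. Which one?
(C) m + F

(A) x + v·t: x [L] and v·t [L] — same dimensions ✓
(B) v₁ + v₂: v₁ [L T^-1] and v₂ [L T^-1] — same dimensions ✓
(C) m + F: m [M] and F [L M T^-2] — different dimensions cannot be added/subtracted ✗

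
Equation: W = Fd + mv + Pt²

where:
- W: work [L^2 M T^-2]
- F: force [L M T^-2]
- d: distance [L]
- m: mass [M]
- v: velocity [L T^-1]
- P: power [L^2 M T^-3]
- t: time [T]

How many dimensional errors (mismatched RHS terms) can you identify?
2

LHS W: [L^2 M T^-2]
- Fd: [L^2 M T^-2] ✓
- mv: [L M T^-1] ✗
- Pt²: [L^2 M T^-1] ✗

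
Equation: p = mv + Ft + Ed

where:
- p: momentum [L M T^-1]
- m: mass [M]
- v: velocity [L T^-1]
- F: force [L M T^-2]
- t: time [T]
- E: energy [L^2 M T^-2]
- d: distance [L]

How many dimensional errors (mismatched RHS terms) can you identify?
1

LHS p: [L M T^-1]
- mv: [L M T^-1] ✓
- Ft: [L M T^-1] ✓
- Ed: [L^3 M T^-2] ✗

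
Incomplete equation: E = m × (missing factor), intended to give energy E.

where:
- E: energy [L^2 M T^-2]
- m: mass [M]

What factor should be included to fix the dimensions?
v² (velocity squared), dimensions [L^2 T^-2]

E has dimensions [L^2 M T^-2] and m has dimensions [M].
The missing factor must have dimensions [L^2 M T^-2] / [M] = [L^2 T^-2], i.e. velocity squared (v²).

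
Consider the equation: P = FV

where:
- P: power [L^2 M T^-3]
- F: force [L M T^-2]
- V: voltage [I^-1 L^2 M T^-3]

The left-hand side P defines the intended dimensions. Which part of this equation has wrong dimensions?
The right-hand side term FV

P has dimensions [L^2 M T^-3], but FV has dimensions [I^-1 L^3 M^2 T^-5], so the term FV is dimensionally wrong for P.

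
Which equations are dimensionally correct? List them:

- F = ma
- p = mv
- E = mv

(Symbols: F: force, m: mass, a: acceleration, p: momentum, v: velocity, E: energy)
Dimensionally correct: F = ma, p = mv
Dimensionally incorrect: E = mv
Ordered (correct first, then incorrect): F = ma, p = mv, E = mv

- F = ma: LHS [L M T^-2], RHS [L M T^-2] → correct ✓
- p = mv: LHS [L M T^-1], RHS [L M T^-1] → correct ✓
- E = mv: LHS [L^2 M T^-2], RHS [L M T^-1] → incorrect ✗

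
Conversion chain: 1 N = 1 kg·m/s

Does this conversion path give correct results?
The chain is incorrect (it contains an error).

Incorrect: Newton is kg·m/s², not kg·m/s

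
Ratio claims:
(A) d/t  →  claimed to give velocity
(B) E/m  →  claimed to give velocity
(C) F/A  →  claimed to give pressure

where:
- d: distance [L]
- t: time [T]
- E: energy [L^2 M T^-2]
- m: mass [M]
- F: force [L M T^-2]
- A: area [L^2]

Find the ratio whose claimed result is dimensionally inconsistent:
(B) E/m does not give velocity

(A) d/t: [L T^-1] = velocity [L T^-1] ✓
(B) E/m: [L^2 T^-2] ≠ velocity [L T^-1] ✗
(C) F/A: [L^-1 M T^-2] = pressure [L^-1 M T^-2] ✓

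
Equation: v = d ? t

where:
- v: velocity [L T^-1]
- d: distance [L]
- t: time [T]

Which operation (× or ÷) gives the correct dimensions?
division (÷): v = d ÷ t

v [L T^-1]; d [L]; t [T].
d × t → [L T] ✗
d ÷ t → [L T^-1] ✓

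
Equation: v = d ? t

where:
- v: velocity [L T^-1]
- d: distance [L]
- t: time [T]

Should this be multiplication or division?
division (÷): v = d ÷ t

v [L T^-1]; d [L]; t [T].
d × t → [L T] ✗
d ÷ t → [L T^-1] ✓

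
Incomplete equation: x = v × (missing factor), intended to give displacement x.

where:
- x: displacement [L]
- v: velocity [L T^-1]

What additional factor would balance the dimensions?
t (time), dimensions [T]

x has dimensions [L] and v has dimensions [L T^-1].
The missing factor must have dimensions [L] / [L T^-1] = [T], i.e. time (t).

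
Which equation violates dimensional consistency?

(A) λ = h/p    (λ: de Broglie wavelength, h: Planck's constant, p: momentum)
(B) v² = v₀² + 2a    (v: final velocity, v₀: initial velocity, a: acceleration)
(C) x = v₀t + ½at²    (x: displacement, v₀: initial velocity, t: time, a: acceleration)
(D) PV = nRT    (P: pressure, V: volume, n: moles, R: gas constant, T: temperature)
(B) v² = v₀² + 2a

The equation (B) v² = v₀² + 2a is dimensionally incorrect.

LHS (v²): [L^2 T^-2]
RHS terms:
  - v₀²: [L^2 T^-2] ✓
  - 2a: [L T^-2] ✗ (does not match LHS)

The dimensions do not match. The other three equations balance.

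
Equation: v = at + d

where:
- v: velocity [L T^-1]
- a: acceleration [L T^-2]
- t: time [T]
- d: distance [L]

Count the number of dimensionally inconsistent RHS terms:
1

LHS v: [L T^-1]
- at: [L T^-1] ✓
- d: [L] ✗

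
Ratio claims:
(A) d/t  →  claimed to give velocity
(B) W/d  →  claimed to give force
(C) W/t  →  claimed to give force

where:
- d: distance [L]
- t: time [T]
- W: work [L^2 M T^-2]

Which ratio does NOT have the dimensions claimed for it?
(C) W/t does not give force

(A) d/t: [L T^-1] = velocity [L T^-1] ✓
(B) W/d: [L M T^-2] = force [L M T^-2] ✓
(C) W/t: [L^2 M T^-3] ≠ force [L M T^-2] ✗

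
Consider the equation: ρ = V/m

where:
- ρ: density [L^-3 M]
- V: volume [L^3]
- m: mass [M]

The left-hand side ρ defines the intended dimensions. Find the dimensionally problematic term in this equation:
The right-hand side term V/m

ρ has dimensions [L^-3 M], but V/m has dimensions [L^3 M^-1], so the term V/m is dimensionally wrong for ρ.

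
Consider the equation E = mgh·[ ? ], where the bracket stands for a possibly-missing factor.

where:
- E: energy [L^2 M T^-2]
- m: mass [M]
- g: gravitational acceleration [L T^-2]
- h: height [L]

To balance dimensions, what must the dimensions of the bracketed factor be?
Nothing is missing — the bracketed factor must be dimensionless.

E has dimensions [L^2 M T^-2] and mgh already has dimensions [L^2 M T^-2], so E = mgh is dimensionally complete.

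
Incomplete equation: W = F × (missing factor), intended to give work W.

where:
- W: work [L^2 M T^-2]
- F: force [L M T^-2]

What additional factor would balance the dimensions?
d (distance), dimensions [L]

W has dimensions [L^2 M T^-2] and F has dimensions [L M T^-2].
The missing factor must have dimensions [L^2 M T^-2] / [L M T^-2] = [L], i.e. distance (d).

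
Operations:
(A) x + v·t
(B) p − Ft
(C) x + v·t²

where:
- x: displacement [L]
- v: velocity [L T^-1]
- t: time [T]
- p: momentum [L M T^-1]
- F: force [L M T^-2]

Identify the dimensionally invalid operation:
(C) x + v·t²

(A) x + v·t: x [L] and v·t [L] — same dimensions ✓
(B) p − Ft: p [L M T^-1] and Ft [L M T^-1] — same dimensions ✓
(C) x + v·t²: x [L] and v·t² [L T] — different dimensions cannot be added/subtracted ✗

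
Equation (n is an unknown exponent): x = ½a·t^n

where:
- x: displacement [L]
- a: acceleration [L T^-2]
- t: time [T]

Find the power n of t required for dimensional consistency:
n = 2

x has dimensions [L]; t has dimensions [T].
The rest of the RHS has dimensions [L T^-2], so t^n must supply [T^2].
With n = 2: ½a·t^2 has dimensions [L], matching the LHS ✓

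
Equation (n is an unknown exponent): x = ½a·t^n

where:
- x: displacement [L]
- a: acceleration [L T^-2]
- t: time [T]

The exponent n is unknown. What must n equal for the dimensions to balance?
n = 2

x has dimensions [L]; t has dimensions [T].
The rest of the RHS has dimensions [L T^-2], so t^n must supply [T^2].
With n = 2: ½a·t^2 has dimensions [L], matching the LHS ✓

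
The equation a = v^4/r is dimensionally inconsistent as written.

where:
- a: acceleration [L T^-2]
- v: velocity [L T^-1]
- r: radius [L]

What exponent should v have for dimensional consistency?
The exponent of v should be 2: a = v^2/r

The LHS a has dimensions [L T^-2]; v has dimensions [L T^-1].
As written, the RHS v^4/r (exponent 4 on v) has dimensions [L^3 T^-4], which does not match.
With exponent 2, the RHS v^2/r has dimensions [L T^-2], matching the LHS.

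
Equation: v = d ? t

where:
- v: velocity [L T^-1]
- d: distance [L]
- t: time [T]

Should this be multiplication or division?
division (÷): v = d ÷ t

v [L T^-1]; d [L]; t [T].
d × t → [L T] ✗
d ÷ t → [L T^-1] ✓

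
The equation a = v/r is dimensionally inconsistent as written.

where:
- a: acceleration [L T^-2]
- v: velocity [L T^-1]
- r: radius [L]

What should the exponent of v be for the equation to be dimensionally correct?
The exponent of v should be 2: a = v^2/r

The LHS a has dimensions [L T^-2]; v has dimensions [L T^-1].
As written, the RHS v/r (exponent 1 on v) has dimensions [T^-1], which does not match.
With exponent 2, the RHS v^2/r has dimensions [L T^-2], matching the LHS.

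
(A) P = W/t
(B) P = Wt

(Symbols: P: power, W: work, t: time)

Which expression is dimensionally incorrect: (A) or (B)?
(B)

(A) P = W/t: LHS [L^2 M T^-3], RHS [L^2 M T^-3] ✓
(B) P = Wt: LHS [L^2 M T^-3], RHS [L^2 M T^-1] ✗

Expression (B) P = Wt is dimensionally incorrect.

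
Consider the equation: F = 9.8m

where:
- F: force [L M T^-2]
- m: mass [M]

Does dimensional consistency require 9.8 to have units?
Yes

F has dimensions [L M T^-2], while m alone has dimensions [M]. For the equation to balance, the factor 9.8 must carry dimensions [L T^-2] — it is a dimensional constant (a numerical value of a physical quantity with its units suppressed), not a pure number.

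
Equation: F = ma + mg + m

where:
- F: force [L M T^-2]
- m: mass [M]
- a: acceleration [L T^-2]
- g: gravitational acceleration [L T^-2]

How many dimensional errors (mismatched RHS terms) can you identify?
1

LHS F: [L M T^-2]
- ma: [L M T^-2] ✓
- mg: [L M T^-2] ✓
- m: [M] ✗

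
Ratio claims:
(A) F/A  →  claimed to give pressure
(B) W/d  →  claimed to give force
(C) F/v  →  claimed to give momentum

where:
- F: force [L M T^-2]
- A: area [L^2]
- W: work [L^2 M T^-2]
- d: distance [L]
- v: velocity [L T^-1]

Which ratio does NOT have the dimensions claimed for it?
(C) F/v does not give momentum

(A) F/A: [L^-1 M T^-2] = pressure [L^-1 M T^-2] ✓
(B) W/d: [L M T^-2] = force [L M T^-2] ✓
(C) F/v: [M T^-1] ≠ momentum [L M T^-1] ✗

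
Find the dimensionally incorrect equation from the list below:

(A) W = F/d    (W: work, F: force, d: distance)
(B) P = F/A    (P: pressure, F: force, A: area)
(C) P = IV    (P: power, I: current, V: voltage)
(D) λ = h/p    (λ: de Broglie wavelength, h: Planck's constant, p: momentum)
(A) W = F/d

The equation (A) W = F/d is dimensionally incorrect.

LHS (W): [L^2 M T^-2]
RHS (F/d): [M T^-2] ✗

The dimensions do not match. The other three equations balance.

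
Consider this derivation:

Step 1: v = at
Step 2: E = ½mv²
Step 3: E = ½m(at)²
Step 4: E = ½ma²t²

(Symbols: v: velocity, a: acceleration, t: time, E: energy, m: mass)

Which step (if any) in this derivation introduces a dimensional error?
No step introduces an error — all steps are dimensionally consistent.

Step 1: v = at → LHS [L T^-1], RHS [L T^-1] ✓
Step 2: E = ½mv² → LHS [L^2 M T^-2], RHS [L^2 M T^-2] ✓
Step 3: E = ½m(at)² → LHS [L^2 M T^-2], RHS [L^2 M T^-2] ✓
Step 4: E = ½ma²t² → LHS [L^2 M T^-2], RHS [L^2 M T^-2] ✓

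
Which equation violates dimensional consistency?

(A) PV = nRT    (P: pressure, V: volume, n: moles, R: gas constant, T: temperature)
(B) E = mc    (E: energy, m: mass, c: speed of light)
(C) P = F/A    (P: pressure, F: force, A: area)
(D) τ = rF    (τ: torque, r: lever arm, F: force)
(B) E = mc

The equation (B) E = mc is dimensionally incorrect.

LHS (E): [L^2 M T^-2]
RHS (mc): [L M T^-1] ✗

The dimensions do not match. The other three equations balance.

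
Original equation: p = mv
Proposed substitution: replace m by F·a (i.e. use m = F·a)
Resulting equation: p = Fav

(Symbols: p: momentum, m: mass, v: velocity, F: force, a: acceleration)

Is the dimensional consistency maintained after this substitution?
No

[m] = [M] and [F·a] = [L^2 M T^-4]. These differ, so the substitution replaces a quantity by one of different dimensions and the result p = Fav has LHS [L M T^-1] vs RHS [L^3 M T^-5] — inconsistent.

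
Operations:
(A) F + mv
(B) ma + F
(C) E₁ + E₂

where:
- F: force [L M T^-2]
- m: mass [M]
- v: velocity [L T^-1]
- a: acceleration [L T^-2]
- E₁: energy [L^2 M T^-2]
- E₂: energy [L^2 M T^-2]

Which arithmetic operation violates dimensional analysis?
(A) F + mv

(A) F + mv: F [L M T^-2] and mv [L M T^-1] — different dimensions cannot be added/subtracted ✗
(B) ma + F: ma [L M T^-2] and F [L M T^-2] — same dimensions ✓
(C) E₁ + E₂: E₁ [L^2 M T^-2] and E₂ [L^2 M T^-2] — same dimensions ✓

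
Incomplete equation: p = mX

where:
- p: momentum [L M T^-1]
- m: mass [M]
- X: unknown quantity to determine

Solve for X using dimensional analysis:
X = v (velocity), dimensions [L T^-1]

p has dimensions [L M T^-1]; the rest of the RHS (m) has dimensions [M].
So X must have dimensions [L T^-1] — X = v (velocity).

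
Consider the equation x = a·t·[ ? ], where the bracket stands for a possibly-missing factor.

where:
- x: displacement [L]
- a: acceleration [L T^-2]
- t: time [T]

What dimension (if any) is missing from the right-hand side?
[T] — time (e.g. t)

x has dimensions [L]; a·t has dimensions [L T^-1].
The bracketed factor must supply [L] / [L T^-1] = [T].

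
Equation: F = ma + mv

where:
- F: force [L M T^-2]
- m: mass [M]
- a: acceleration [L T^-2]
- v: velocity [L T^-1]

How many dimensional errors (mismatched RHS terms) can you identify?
1

LHS F: [L M T^-2]
- ma: [L M T^-2] ✓
- mv: [L M T^-1] ✗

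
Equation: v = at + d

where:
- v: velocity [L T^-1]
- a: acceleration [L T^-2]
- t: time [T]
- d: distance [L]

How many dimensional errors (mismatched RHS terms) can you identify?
1

LHS v: [L T^-1]
- at: [L T^-1] ✓
- d: [L] ✗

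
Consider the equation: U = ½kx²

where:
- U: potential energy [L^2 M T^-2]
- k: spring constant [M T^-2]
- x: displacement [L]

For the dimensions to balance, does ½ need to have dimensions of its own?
No

U has dimensions [L^2 M T^-2] and kx² already has dimensions [L^2 M T^-2], so the equation balances without ½ contributing any dimensions. ½ is a pure (dimensionless) number; changing or removing it would not affect dimensional consistency.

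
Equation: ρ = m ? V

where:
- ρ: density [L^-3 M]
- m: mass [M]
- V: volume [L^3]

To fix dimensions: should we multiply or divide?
division (÷): ρ = m ÷ V

ρ [L^-3 M]; m [M]; V [L^3].
m × V → [L^3 M] ✗
m ÷ V → [L^-3 M] ✓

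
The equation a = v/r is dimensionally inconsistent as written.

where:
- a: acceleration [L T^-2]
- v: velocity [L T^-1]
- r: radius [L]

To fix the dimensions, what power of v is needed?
The exponent of v should be 2: a = v^2/r

The LHS a has dimensions [L T^-2]; v has dimensions [L T^-1].
As written, the RHS v/r (exponent 1 on v) has dimensions [T^-1], which does not match.
With exponent 2, the RHS v^2/r has dimensions [L T^-2], matching the LHS.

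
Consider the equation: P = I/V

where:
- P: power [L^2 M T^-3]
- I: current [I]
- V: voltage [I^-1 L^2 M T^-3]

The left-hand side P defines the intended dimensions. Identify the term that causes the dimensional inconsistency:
The right-hand side term I/V

P has dimensions [L^2 M T^-3], but I/V has dimensions [I^2 L^-2 M^-1 T^3], so the term I/V is dimensionally wrong for P.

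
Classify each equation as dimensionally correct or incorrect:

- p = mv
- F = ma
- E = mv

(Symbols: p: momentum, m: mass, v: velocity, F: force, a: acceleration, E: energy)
Dimensionally correct: p = mv, F = ma
Dimensionally incorrect: E = mv
Ordered (correct first, then incorrect): p = mv, F = ma, E = mv

- p = mv: LHS [L M T^-1], RHS [L M T^-1] → correct ✓
- F = ma: LHS [L M T^-2], RHS [L M T^-2] → correct ✓
- E = mv: LHS [L^2 M T^-2], RHS [L M T^-1] → incorrect ✗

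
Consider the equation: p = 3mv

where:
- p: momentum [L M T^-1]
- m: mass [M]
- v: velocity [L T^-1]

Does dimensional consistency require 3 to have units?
No

p has dimensions [L M T^-1] and mv already has dimensions [L M T^-1], so the equation balances without 3 contributing any dimensions. 3 is a pure (dimensionless) number; changing or removing it would not affect dimensional consistency.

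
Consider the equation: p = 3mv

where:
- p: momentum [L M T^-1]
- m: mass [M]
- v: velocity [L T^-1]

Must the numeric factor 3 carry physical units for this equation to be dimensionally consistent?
No

p has dimensions [L M T^-1] and mv already has dimensions [L M T^-1], so the equation balances without 3 contributing any dimensions. 3 is a pure (dimensionless) number; changing or removing it would not affect dimensional consistency.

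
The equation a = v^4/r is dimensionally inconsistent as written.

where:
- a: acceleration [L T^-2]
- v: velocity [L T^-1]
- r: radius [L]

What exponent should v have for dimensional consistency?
The exponent of v should be 2: a = v^2/r

The LHS a has dimensions [L T^-2]; v has dimensions [L T^-1].
As written, the RHS v^4/r (exponent 4 on v) has dimensions [L^3 T^-4], which does not match.
With exponent 2, the RHS v^2/r has dimensions [L T^-2], matching the LHS.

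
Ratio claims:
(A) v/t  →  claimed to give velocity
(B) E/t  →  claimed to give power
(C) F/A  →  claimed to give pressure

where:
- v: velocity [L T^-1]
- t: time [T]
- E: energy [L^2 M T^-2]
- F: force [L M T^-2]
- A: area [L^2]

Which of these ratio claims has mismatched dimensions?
(A) v/t does not give velocity

(A) v/t: [L T^-2] ≠ velocity [L T^-1] ✗
(B) E/t: [L^2 M T^-3] = power [L^2 M T^-3] ✓
(C) F/A: [L^-1 M T^-2] = pressure [L^-1 M T^-2] ✓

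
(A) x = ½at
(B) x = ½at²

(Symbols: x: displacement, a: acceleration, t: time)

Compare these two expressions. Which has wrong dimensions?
(A)

(A) x = ½at: LHS [L], RHS [L T^-1] ✗
(B) x = ½at²: LHS [L], RHS [L] ✓

Expression (A) x = ½at is dimensionally incorrect.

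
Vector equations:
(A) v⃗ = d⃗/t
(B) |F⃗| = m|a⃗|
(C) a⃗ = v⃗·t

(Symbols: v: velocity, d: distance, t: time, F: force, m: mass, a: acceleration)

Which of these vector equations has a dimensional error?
(C) a⃗ = v⃗·t

(A) v⃗ = d⃗/t: LHS [L T^-1], RHS [L T^-1] ✓ — displacement (vector) divided by time (scalar)
(B) |F⃗| = m|a⃗|: LHS [L M T^-2], RHS [L M T^-2] ✓ — magnitudes of vectors are scalars
(C) a⃗ = v⃗·t: LHS [L T^-2], RHS [L] ✗ — acceleration is velocity per time; should be v⃗/t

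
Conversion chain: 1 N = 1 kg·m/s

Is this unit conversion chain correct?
The chain is incorrect (it contains an error).

Incorrect: Newton is kg·m/s², not kg·m/s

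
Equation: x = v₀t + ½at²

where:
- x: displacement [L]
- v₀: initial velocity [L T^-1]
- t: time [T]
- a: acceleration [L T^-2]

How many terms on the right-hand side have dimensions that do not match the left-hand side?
0

LHS x: [L]
- v₀t: [L] ✓
- ½at²: [L] ✓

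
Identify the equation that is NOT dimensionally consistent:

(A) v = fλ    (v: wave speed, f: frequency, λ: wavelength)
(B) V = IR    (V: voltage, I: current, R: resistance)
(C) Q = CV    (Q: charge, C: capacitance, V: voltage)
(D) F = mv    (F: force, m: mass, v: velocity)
(D) F = mv

The equation (D) F = mv is dimensionally incorrect.

LHS (F): [L M T^-2]
RHS (mv): [L M T^-1] ✗

The dimensions do not match. The other three equations balance.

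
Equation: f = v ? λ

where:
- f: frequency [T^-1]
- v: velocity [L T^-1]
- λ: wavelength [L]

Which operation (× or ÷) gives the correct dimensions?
division (÷): f = v ÷ λ

f [T^-1]; v [L T^-1]; λ [L].
v × λ → [L^2 T^-1] ✗
v ÷ λ → [T^-1] ✓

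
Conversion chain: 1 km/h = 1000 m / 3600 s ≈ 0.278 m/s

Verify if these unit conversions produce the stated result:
The chain is correct (no errors).

Correct: 1 km = 1000 m, 1 h = 3600 s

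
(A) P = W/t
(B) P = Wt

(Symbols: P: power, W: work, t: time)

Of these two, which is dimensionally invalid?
(B)

(A) P = W/t: LHS [L^2 M T^-3], RHS [L^2 M T^-3] ✓
(B) P = Wt: LHS [L^2 M T^-3], RHS [L^2 M T^-1] ✗

Expression (B) P = Wt is dimensionally incorrect.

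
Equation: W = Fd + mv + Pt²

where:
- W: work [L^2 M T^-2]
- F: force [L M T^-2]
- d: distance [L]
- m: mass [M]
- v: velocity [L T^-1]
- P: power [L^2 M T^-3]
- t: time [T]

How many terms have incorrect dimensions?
2

LHS W: [L^2 M T^-2]
- Fd: [L^2 M T^-2] ✓
- mv: [L M T^-1] ✗
- Pt²: [L^2 M T^-1] ✗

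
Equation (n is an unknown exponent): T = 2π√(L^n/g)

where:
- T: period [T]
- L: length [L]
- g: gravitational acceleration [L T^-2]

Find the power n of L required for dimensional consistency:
n = 1

T has dimensions [T]; L has dimensions [L].
With n = 1: 2π√(L^1/g) has dimensions [T], matching the LHS ✓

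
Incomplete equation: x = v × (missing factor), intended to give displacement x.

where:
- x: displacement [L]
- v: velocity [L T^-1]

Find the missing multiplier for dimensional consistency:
t (time), dimensions [T]

x has dimensions [L] and v has dimensions [L T^-1].
The missing factor must have dimensions [L] / [L T^-1] = [T], i.e. time (t).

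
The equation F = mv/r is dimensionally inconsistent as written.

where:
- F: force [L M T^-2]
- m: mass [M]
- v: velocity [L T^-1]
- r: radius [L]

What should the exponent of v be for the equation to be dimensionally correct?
The exponent of v should be 2: F = mv^2/r

The LHS F has dimensions [L M T^-2]; v has dimensions [L T^-1].
As written, the RHS mv/r (exponent 1 on v) has dimensions [M T^-1], which does not match.
With exponent 2, the RHS mv^2/r has dimensions [L M T^-2], matching the LHS.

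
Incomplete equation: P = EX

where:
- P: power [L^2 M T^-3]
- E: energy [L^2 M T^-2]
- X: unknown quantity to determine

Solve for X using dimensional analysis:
X = f (inverse time / frequency (1/t)), dimensions [T^-1]

P has dimensions [L^2 M T^-3]; the rest of the RHS (E) has dimensions [L^2 M T^-2].
So X must have dimensions [T^-1] — X = f (inverse time / frequency (1/t)).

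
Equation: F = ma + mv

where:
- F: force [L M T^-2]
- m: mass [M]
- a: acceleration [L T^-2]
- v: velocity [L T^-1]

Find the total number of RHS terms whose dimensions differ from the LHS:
1

LHS F: [L M T^-2]
- ma: [L M T^-2] ✓
- mv: [L M T^-1] ✗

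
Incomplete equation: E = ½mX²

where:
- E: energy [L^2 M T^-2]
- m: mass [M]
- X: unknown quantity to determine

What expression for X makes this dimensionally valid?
X = v (velocity), dimensions [L T^-1]

E has dimensions [L^2 M T^-2]; the rest of the RHS (½m) has dimensions [M].
So X² must have dimensions [L^2 T^-2], i.e. X has dimensions [L T^-1] — X = v (velocity).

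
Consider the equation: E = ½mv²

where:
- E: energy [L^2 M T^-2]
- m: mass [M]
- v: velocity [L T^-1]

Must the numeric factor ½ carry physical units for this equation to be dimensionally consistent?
No

E has dimensions [L^2 M T^-2] and mv² already has dimensions [L^2 M T^-2], so the equation balances without ½ contributing any dimensions. ½ is a pure (dimensionless) number; changing or removing it would not affect dimensional consistency.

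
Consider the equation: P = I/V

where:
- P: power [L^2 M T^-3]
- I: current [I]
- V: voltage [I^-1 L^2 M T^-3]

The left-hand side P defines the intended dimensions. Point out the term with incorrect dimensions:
The right-hand side term I/V

P has dimensions [L^2 M T^-3], but I/V has dimensions [I^2 L^-2 M^-1 T^3], so the term I/V is dimensionally wrong for P.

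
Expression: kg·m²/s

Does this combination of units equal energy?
No

The expression kg·m²/s has dimensions [L^2 M T^-1], but energy has dimensions [L^2 M T^-2].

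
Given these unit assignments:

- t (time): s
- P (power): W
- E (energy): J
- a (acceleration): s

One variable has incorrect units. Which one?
a

The variable a (acceleration) should have units m/s², not s.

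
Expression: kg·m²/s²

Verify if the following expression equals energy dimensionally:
Yes

The expression kg·m²/s² has dimensions [L^2 M T^-2], which is exactly energy [L^2 M T^-2].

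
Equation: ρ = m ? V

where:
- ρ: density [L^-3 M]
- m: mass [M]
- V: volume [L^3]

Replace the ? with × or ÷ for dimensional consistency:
division (÷): ρ = m ÷ V

ρ [L^-3 M]; m [M]; V [L^3].
m × V → [L^3 M] ✗
m ÷ V → [L^-3 M] ✓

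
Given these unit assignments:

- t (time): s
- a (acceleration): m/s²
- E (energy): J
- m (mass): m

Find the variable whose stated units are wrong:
m

The variable m (mass) should have units kg, not m.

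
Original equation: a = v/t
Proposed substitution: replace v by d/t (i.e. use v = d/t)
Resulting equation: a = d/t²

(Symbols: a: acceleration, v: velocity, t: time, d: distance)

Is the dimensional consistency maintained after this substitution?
Yes

[v] = [L T^-1] and [d/t] = [L T^-1]. These match, so the substitution replaces a quantity by one of the same dimensions and the result a = d/t² has LHS [L T^-2] vs RHS [L T^-2] — still consistent.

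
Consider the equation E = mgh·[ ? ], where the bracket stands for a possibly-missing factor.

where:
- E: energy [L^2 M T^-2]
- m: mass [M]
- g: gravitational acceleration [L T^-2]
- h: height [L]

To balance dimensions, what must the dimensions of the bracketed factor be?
Nothing is missing — the bracketed factor must be dimensionless.

E has dimensions [L^2 M T^-2] and mgh already has dimensions [L^2 M T^-2], so E = mgh is dimensionally complete.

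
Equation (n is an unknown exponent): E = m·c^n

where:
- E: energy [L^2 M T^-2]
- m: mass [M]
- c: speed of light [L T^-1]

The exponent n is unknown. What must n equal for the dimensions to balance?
n = 2

E has dimensions [L^2 M T^-2]; c has dimensions [L T^-1].
The rest of the RHS has dimensions [M], so c^n must supply [L^2 T^-2].
With n = 2: m·c^2 has dimensions [L^2 M T^-2], matching the LHS ✓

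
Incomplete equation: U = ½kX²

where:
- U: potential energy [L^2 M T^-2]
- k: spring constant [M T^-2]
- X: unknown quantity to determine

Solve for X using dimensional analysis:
X = x (displacement), dimensions [L]

U has dimensions [L^2 M T^-2]; the rest of the RHS (½k) has dimensions [M T^-2].
So X² must have dimensions [L^2], i.e. X has dimensions [L] — X = x (displacement).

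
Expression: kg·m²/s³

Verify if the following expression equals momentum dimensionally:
No

The expression kg·m²/s³ has dimensions [L^2 M T^-3], but momentum has dimensions [L M T^-1].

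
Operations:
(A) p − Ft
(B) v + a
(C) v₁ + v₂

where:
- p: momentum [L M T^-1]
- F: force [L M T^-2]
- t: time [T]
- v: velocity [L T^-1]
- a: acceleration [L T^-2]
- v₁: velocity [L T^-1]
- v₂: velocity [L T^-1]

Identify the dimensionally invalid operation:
(B) v + a

(A) p − Ft: p [L M T^-1] and Ft [L M T^-1] — same dimensions ✓
(B) v + a: v [L T^-1] and a [L T^-2] — different dimensions cannot be added/subtracted ✗
(C) v₁ + v₂: v₁ [L T^-1] and v₂ [L T^-1] — same dimensions ✓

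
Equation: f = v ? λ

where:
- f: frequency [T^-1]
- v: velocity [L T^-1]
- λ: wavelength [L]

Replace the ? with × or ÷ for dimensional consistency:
division (÷): f = v ÷ λ

f [T^-1]; v [L T^-1]; λ [L].
v × λ → [L^2 T^-1] ✗
v ÷ λ → [T^-1] ✓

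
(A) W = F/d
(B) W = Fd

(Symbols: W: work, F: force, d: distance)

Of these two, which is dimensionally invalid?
(A)

(A) W = F/d: LHS [L^2 M T^-2], RHS [M T^-2] ✗
(B) W = Fd: LHS [L^2 M T^-2], RHS [L^2 M T^-2] ✓

Expression (A) W = F/d is dimensionally incorrect.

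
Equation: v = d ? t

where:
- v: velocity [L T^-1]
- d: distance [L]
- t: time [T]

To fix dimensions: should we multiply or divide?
division (÷): v = d ÷ t

v [L T^-1]; d [L]; t [T].
d × t → [L T] ✗
d ÷ t → [L T^-1] ✓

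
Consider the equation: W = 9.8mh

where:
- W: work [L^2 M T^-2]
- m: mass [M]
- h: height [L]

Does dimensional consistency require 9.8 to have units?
Yes

W has dimensions [L^2 M T^-2], while mh alone has dimensions [L M]. For the equation to balance, the factor 9.8 must carry dimensions [L T^-2] — it is a dimensional constant (a numerical value of a physical quantity with its units suppressed), not a pure number.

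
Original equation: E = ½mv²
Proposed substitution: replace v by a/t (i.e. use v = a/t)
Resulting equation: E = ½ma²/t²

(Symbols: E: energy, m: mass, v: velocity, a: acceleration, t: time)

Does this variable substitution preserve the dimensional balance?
No

[v] = [L T^-1] and [a/t] = [L T^-3]. These differ, so the substitution replaces a quantity by one of different dimensions and the result E = ½ma²/t² has LHS [L^2 M T^-2] vs RHS [L^2 M T^-6] — inconsistent.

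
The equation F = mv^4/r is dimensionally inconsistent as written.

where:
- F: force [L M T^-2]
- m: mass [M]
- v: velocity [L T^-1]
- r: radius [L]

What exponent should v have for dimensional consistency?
The exponent of v should be 2: F = mv^2/r

The LHS F has dimensions [L M T^-2]; v has dimensions [L T^-1].
As written, the RHS mv^4/r (exponent 4 on v) has dimensions [L^3 M T^-4], which does not match.
With exponent 2, the RHS mv^2/r has dimensions [L M T^-2], matching the LHS.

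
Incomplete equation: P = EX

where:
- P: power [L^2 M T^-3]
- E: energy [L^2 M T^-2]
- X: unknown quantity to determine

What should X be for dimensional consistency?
X = f (inverse time / frequency (1/t)), dimensions [T^-1]

P has dimensions [L^2 M T^-3]; the rest of the RHS (E) has dimensions [L^2 M T^-2].
So X must have dimensions [T^-1] — X = f (inverse time / frequency (1/t)).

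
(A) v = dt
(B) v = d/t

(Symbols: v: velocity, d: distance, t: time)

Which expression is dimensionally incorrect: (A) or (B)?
(A)

(A) v = dt: LHS [L T^-1], RHS [L T] ✗
(B) v = d/t: LHS [L T^-1], RHS [L T^-1] ✓

Expression (A) v = dt is dimensionally incorrect.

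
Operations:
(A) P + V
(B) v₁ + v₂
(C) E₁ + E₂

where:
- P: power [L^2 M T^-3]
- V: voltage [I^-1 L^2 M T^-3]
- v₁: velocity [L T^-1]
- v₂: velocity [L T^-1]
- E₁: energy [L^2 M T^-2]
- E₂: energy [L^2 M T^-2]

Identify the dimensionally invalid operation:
(A) P + V

(A) P + V: P [L^2 M T^-3] and V [I^-1 L^2 M T^-3] — different dimensions cannot be added/subtracted ✗
(B) v₁ + v₂: v₁ [L T^-1] and v₂ [L T^-1] — same dimensions ✓
(C) E₁ + E₂: E₁ [L^2 M T^-2] and E₂ [L^2 M T^-2] — same dimensions ✓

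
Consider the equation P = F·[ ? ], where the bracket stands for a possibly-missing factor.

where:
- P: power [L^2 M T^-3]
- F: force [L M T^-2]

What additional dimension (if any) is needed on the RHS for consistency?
[L T^-1] — velocity (e.g. v)

P has dimensions [L^2 M T^-3]; F has dimensions [L M T^-2].
The bracketed factor must supply [L^2 M T^-3] / [L M T^-2] = [L T^-1].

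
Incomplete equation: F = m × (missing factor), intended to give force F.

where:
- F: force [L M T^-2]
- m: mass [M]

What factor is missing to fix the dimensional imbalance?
a (acceleration), dimensions [L T^-2]

F has dimensions [L M T^-2] and m has dimensions [M].
The missing factor must have dimensions [L M T^-2] / [M] = [L T^-2], i.e. acceleration (a).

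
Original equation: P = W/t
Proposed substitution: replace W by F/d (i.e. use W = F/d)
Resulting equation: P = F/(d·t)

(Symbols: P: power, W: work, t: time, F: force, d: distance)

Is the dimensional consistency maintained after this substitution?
No

[W] = [L^2 M T^-2] and [F/d] = [M T^-2]. These differ, so the substitution replaces a quantity by one of different dimensions and the result P = F/(d·t) has LHS [L^2 M T^-3] vs RHS [M T^-3] — inconsistent.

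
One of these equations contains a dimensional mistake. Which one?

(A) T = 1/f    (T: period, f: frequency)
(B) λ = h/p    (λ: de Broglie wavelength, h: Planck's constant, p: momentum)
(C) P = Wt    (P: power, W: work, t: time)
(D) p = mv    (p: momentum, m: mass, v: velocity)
(C) P = Wt

The equation (C) P = Wt is dimensionally incorrect.

LHS (P): [L^2 M T^-3]
RHS (Wt): [L^2 M T^-1] ✗

The dimensions do not match. The other three equations balance.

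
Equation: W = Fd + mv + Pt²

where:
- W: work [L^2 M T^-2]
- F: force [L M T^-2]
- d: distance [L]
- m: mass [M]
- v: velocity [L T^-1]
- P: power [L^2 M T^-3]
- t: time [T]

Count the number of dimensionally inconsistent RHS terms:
2

LHS W: [L^2 M T^-2]
- Fd: [L^2 M T^-2] ✓
- mv: [L M T^-1] ✗
- Pt²: [L^2 M T^-1] ✗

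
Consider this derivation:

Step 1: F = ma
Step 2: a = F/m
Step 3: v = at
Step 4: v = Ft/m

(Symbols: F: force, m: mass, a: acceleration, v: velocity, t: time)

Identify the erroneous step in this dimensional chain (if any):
No step introduces an error — all steps are dimensionally consistent.

Step 1: F = ma → LHS [L M T^-2], RHS [L M T^-2] ✓
Step 2: a = F/m → LHS [L T^-2], RHS [L T^-2] ✓
Step 3: v = at → LHS [L T^-1], RHS [L T^-1] ✓
Step 4: v = Ft/m → LHS [L T^-1], RHS [L T^-1] ✓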